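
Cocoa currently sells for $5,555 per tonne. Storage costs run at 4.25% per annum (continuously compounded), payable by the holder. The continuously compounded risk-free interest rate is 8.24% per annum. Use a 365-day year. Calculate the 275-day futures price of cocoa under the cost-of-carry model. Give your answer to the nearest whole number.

$6,103 per tonne

Net carry = r + u − y = 0.0824 + 0.0425 − 0.0000 = 0.1249
F = S·e^((r+u−y)T) = 5555 · e^(0.1249 × 275/365) = 5555 · e^0.094103
= 5555 × 1.098673 = $6,103 per tonne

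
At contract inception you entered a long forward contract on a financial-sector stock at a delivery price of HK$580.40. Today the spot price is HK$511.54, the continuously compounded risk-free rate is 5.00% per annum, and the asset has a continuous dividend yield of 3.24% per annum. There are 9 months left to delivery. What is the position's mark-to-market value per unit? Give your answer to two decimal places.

Current fair forward for the remaining 9 months: F = S·e^((r − q)·T), (r − q) = 0.0500 − 0.0324 = 0.0176
F = 511.54 · e^(0.0176 × 9/12) = 511.54 × 1.013288 = 518.3373
Value of long forward = (F − K)·e^(−rT) = (518.3373 − 580.40) · e^(−0.0500·9/12)
= -62.0627 × 0.963194 = -59.78

-HK$59.78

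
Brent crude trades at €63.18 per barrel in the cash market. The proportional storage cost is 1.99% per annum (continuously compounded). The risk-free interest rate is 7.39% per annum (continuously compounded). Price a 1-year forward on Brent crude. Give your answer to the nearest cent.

Net carry = r + u − y = 0.0739 + 0.0199 − 0.0000 = 0.0938
F = S·e^((r+u−y)T) = 63.18 · e^(0.0938 × 1) = 63.18 · e^0.093800
= 63.18 × 1.098340 = €69.39 per barrel

€69.39 per barrel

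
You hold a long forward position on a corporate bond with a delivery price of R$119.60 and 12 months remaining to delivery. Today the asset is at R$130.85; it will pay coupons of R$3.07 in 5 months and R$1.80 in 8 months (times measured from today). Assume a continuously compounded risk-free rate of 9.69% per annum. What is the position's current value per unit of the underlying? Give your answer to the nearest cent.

R$17.66

PV(remaining coupons) I = 3.07·e^(−0.0969·5/12) + 1.80·e^(−0.0969·8/12) = 4.6359
Current forward F = (S − I)·e^(rT) = (130.85 − 4.6359)·e^(0.0969·12/12) = 126.2141 × 1.101750 = 139.0564
Value (long) = (F − K)·e^(−rT) = (139.0564 − 119.60) × 0.907647 = 17.6595
Value = R$17.66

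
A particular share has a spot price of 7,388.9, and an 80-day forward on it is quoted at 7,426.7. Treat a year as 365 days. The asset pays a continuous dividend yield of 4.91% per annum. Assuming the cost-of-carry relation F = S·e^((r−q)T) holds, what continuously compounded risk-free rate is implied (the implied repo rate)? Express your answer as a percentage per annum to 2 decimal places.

7.24%

From F = S·e^((r−q)T): (r − q) = ln(F/S)/T
ln(7426.7/7388.9) = ln(1.005116) = 0.005103
(r − q) = 0.005103 / (80/365) = 0.023282
r = ln(F/S)/T + q = 0.023282 + 0.0491 = 0.072382
r = 7.24%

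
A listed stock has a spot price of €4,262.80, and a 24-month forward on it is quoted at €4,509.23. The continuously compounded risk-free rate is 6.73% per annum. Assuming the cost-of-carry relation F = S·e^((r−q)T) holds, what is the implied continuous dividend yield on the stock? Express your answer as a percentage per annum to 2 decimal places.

From F = S·e^((r−q)T): (r − q) = ln(F/S)/T
ln(4509.23/4262.80) = ln(1.057809) = 0.056200
(r − q) = 0.056200 / (24/12) = 0.028100
q = r − ln(F/S)/T = 0.0673 − 0.028100 = 0.039200
q = 3.92%

3.92%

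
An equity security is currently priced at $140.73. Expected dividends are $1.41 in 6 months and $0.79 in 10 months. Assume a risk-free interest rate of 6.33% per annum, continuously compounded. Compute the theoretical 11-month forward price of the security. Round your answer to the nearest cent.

PV(dividends) I = 1.41·e^(−0.0633·6/12) + 0.79·e^(−0.0633·10/12)
I = 1.3661 + 0.7494 = 2.1155
F = (S − I)·e^(rT) = (140.73 − 2.1155) · e^(0.0633·11/12)
= 138.6145 · e^0.058025 = 138.6145 × 1.059741 = $146.90

$146.90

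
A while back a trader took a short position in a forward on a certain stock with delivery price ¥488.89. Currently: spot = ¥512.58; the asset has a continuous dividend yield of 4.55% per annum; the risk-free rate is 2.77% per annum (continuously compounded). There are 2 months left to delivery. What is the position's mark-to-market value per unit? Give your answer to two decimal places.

-¥22.07

Current fair forward for the remaining 2 months: F = S·e^((r − q)·T), (r − q) = 0.0277 − 0.0455 = -0.0178
F = 512.58 · e^(-0.0178 × 2/12) = 512.58 × 0.997038 = 511.0617
Value of long forward = (F − K)·e^(−rT) = (511.0617 − 488.89) · e^(−0.0277·2/12)
= 22.1717 × 0.995394 = 22.07
Short position value = −(long value) = -¥22.07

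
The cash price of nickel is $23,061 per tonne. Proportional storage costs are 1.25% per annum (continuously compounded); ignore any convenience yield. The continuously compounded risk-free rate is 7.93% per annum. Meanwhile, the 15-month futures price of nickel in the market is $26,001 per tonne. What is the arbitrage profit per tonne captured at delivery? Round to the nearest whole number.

$136 per tonne

Fair futures: F* = S·e^(carry·T), with carry = (r + u) = 0.0793 + 0.0125 = 0.0918
F* = 23061 · e^(0.0918 × 15/12) = 23061 · e^0.114750 = 23061 × 1.121593 = $25865.0562
Market $26001 > fair $25865.0562: forward overpriced → cash-and-carry (buy spot, short the forward).
At maturity, profit = |F_mkt − F*| = |26001 − 25865.0562| = $136 per tonne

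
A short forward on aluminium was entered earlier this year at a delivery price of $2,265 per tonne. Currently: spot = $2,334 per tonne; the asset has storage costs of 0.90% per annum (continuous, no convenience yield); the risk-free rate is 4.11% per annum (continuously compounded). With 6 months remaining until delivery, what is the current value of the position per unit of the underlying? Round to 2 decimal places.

-$125.60 per tonne

Current fair forward for the remaining 6 months: F = S·e^((r + u)·T), (r + u) = 0.0411 + 0.0090 = 0.0501
F = 2334 · e^(0.0501 × 6/12) = 2334 × 1.02536639 = 2393.2052
Value of long forward = (F − K)·e^(−rT) = (2393.2052 − 2265) · e^(−0.0411·6/12)
= 128.2052 × 0.97965971 = 125.60
Short position value = −(long value) = -$125.60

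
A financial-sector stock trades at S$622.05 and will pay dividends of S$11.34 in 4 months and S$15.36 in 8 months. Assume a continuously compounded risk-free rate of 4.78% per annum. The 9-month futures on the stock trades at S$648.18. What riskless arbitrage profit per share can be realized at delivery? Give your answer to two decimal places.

PV(dividends) I = 11.34·e^(−0.0478·4/12) + 15.36·e^(−0.0478·8/12) = 26.0390
Fair futures F* = (S − I)·e^(rT) = (622.05 − 26.0390)·e^0.035850 = 596.0110 × 1.036500 = 617.7654
Market S$648.18 > fair 617.7654: forward overpriced → cash-and-carry (borrow at r, buy the stock and collect the dividends, short the forward).
Profit at T = |F_mkt − F*| = |648.18 − 617.7654| = S$30.41 per share

S$30.41 per share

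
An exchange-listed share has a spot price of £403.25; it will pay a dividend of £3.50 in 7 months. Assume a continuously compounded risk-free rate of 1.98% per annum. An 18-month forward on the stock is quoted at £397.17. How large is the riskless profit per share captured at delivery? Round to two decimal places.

£14.67 per share

PV(dividends) I = 3.50·e^(−0.0198·7/12) = 3.4598
Fair forward F* = (S − I)·e^(rT) = (403.25 − 3.4598)·e^0.029700 = 399.7902 × 1.030145 = 411.8419
Market £397.17 < fair 411.8419: forward underpriced → reverse cash-and-carry (short the stock, invest proceeds at r, pay the dividends, go long the forward).
Profit at T = |F_mkt − F*| = |397.17 − 411.8419| = £14.67 per share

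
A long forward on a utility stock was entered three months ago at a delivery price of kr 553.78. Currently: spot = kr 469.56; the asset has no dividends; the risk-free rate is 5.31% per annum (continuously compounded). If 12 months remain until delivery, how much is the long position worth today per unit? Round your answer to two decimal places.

-kr 55.58

Current fair forward for the remaining 12 months: F = S·e^(r·T), r = 0.0531
F = 469.56 · e^(0.0531 × 12/12) = 469.56 × 1.054535 = 495.1675
Value of long forward = (F − K)·e^(−rT) = (495.1675 − 553.78) · e^(−0.0531·12/12)
= -58.6125 × 0.948285 = -55.58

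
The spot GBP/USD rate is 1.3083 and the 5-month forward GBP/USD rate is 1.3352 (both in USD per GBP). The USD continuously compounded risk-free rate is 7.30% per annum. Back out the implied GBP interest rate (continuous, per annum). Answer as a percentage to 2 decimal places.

2.42%

F = S·e^((r_USD − r_GBP)T) ⇒ r_GBP = r_USD − ln(F/S)/T
ln(1.3352/1.3083) = 0.020353; /(5/12) = 0.048847
r_GBP = 0.0730 − 0.048847 = 0.024153
r_GBP = 2.42%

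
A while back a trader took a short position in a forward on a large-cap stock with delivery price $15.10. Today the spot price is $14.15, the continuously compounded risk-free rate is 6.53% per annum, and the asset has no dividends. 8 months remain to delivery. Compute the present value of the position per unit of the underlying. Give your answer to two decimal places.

Current fair forward for the remaining 8 months: F = S·e^(r·T), r = 0.0653
F = 14.15 · e^(0.0653 × 8/12) = 14.15 × 1.044495 = 14.7796
Value of long forward = (F − K)·e^(−rT) = (14.7796 − 15.10) · e^(−0.0653·8/12)
= -0.3204 × 0.957401 = -0.31
Short position value = −(long value) = $0.31

$0.31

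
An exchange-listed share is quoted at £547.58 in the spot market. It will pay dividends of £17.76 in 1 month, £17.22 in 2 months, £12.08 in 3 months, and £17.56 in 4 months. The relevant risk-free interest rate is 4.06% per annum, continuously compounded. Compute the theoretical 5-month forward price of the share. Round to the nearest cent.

PV(dividends) I = 17.76·e^(−0.0406·1/12) + 17.22·e^(−0.0406·2/12) + 12.08·e^(−0.0406·3/12) + 17.56·e^(−0.0406·4/12)
I = 17.7000 + 17.1039 + 11.9580 + 17.3240 = 64.0859
F = (S − I)·e^(rT) = (547.58 − 64.0859) · e^(0.0406·5/12)
= 483.4941 · e^0.016917 = 483.4941 × 1.017061 = £491.74

£491.74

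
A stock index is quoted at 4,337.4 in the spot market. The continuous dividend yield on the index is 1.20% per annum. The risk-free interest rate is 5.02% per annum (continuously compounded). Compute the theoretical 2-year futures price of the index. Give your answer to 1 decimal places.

4,681.8

F = S·e^((r − q)T) = 4337.4 · e^((0.0502 − 0.0120) × 2)
= 4337.4 · e^0.076400 = 4337.4 × 1.079394
F = 4,681.8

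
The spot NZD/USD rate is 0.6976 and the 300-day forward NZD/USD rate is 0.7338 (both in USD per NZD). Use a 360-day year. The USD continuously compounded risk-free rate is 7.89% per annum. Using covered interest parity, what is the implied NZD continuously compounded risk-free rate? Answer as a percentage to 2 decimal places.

F = S·e^((r_USD − r_NZD)T) ⇒ r_NZD = r_USD − ln(F/S)/T
ln(0.7338/0.6976) = 0.050591; /(300/360) = 0.060709
r_NZD = 0.0789 − 0.060709 = 0.018191
r_NZD = 1.82%

1.82%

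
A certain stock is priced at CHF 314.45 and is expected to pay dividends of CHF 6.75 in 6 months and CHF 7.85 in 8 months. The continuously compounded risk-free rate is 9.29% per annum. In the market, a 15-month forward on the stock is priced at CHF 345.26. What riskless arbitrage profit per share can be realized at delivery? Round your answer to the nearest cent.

PV(dividends) I = 6.75·e^(−0.0929·6/12) + 7.85·e^(−0.0929·8/12) = 13.8222
Fair forward F* = (S − I)·e^(rT) = (314.45 − 13.8222)·e^0.116125 = 300.6278 × 1.123136 = 337.6459
Market CHF 345.26 > fair 337.6459: forward overpriced → cash-and-carry (borrow at r, buy the stock and collect the dividends, short the forward).
Profit at T = |F_mkt − F*| = |345.26 − 337.6459| = CHF 7.61 per share

CHF 7.61 per share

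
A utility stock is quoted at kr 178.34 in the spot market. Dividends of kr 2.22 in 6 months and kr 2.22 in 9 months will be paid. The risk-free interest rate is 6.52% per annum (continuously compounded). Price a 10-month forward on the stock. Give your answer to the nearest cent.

kr 183.80

PV(dividends) I = 2.22·e^(−0.0652·6/12) + 2.22·e^(−0.0652·9/12)
I = 2.1488 + 2.1141 = 4.2629
F = (S − I)·e^(rT) = (178.34 − 4.2629) · e^(0.0652·10/12)
= 174.0771 · e^0.054333 = 174.0771 × 1.055836 = kr 183.80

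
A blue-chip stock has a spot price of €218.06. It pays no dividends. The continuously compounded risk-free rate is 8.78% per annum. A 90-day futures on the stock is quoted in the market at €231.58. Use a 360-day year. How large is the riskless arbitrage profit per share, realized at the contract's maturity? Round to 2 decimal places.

€8.68 per share

Fair futures: F* = S·e^(carry·T), with carry = r = 0.0878
F* = 218.06 · e^(0.0878 × 90/360) = 218.06 · e^0.021950 = 218.06 × 1.022193 = €222.8994
Market €231.58 > fair €222.8994: forward overpriced → cash-and-carry (buy spot, short the forward).
At maturity, profit = |F_mkt − F*| = |231.58 − 222.8994| = €8.68 per share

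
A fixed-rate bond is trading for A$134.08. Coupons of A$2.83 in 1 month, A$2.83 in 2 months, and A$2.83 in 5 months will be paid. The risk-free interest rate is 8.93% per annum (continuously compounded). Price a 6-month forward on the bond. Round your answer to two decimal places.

PV(coupons) I = 2.83·e^(−0.0893·1/12) + 2.83·e^(−0.0893·2/12) + 2.83·e^(−0.0893·5/12)
I = 2.8090 + 2.7882 + 2.7266 = 8.3238
F = (S − I)·e^(rT) = (134.08 − 8.3238) · e^(0.0893·6/12)
= 125.7562 · e^0.044650 = 125.7562 × 1.045662 = A$131.50

A$131.50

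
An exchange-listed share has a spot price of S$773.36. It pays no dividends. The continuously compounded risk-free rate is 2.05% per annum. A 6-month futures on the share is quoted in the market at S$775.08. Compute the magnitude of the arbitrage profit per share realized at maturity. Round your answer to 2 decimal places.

S$6.25 per share

Fair futures: F* = S·e^(carry·T), with carry = r = 0.0205
F* = 773.36 · e^(0.0205 × 6/12) = 773.36 · e^0.010250 = 773.36 × 1.010303 = S$781.3279
Market S$775.08 < fair S$781.3279: forward underpriced → reverse cash-and-carry (short spot, go long the forward).
At maturity, profit = |F_mkt − F*| = |775.08 − 781.3279| = S$6.25 per share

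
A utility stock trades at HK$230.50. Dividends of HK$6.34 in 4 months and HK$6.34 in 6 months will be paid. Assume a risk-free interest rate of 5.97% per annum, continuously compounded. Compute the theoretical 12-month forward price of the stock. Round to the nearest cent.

PV(dividends) I = 6.34·e^(−0.0597·4/12) + 6.34·e^(−0.0597·6/12)
I = 6.2151 + 6.1535 = 12.3686
F = (S − I)·e^(rT) = (230.50 − 12.3686) · e^(0.0597·12/12)
= 218.1314 · e^0.059700 = 218.1314 × 1.061518 = HK$231.55

HK$231.55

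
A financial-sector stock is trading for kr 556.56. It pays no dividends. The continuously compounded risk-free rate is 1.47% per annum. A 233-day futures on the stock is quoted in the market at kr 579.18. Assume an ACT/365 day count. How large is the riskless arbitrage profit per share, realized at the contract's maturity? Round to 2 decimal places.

kr 17.37 per share

Fair futures: F* = S·e^(carry·T), with carry = r = 0.0147
F* = 556.56 · e^(0.0147 × 233/365) = 556.56 · e^0.009384 = 556.56 × 1.009428 = kr 561.8072
Market kr 579.18 > fair kr 561.8072: forward overpriced → cash-and-carry (buy spot, short the forward).
At maturity, profit = |F_mkt − F*| = |579.18 − 561.8072| = kr 17.37 per share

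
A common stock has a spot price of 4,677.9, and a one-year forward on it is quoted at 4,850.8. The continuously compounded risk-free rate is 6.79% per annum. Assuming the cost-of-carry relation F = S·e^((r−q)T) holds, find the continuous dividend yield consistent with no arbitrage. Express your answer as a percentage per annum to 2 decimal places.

From F = S·e^((r−q)T): (r − q) = ln(F/S)/T
ln(4850.8/4677.9) = ln(1.036961) = 0.036294
(r − q) = 0.036294 / (12/12) = 0.036294
q = r − ln(F/S)/T = 0.0679 − 0.036294 = 0.031606
q = 3.16%

3.16%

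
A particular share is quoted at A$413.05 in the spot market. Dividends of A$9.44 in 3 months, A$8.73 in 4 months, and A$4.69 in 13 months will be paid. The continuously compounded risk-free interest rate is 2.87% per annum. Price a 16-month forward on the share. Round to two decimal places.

A$405.72

PV(dividends) I = 9.44·e^(−0.0287·3/12) + 8.73·e^(−0.0287·4/12) + 4.69·e^(−0.0287·13/12)
I = 9.3725 + 8.6469 + 4.5464 = 22.5658
F = (S − I)·e^(rT) = (413.05 − 22.5658) · e^(0.0287·16/12)
= 390.4842 · e^0.038267 = 390.4842 × 1.039009 = A$405.72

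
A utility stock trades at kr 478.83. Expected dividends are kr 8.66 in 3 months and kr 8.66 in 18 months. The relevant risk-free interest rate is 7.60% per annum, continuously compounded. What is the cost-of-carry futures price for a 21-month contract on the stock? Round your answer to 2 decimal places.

kr 528.41

PV(dividends) I = 8.66·e^(−0.0760·3/12) + 8.66·e^(−0.0760·18/12)
I = 8.4970 + 7.7270 = 16.2240
F = (S − I)·e^(rT) = (478.83 − 16.2240) · e^(0.0760·21/12)
= 462.6060 · e^0.133000 = 462.6060 × 1.142250 = kr 528.41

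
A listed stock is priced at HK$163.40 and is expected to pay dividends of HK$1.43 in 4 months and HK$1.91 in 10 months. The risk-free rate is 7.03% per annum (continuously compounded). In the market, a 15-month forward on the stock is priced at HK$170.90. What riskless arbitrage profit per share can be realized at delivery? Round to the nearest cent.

PV(dividends) I = 1.43·e^(−0.0703·4/12) + 1.91·e^(−0.0703·10/12) = 3.1982
Fair forward F* = (S − I)·e^(rT) = (163.40 − 3.1982)·e^0.087875 = 160.2018 × 1.091852 = 174.9167
Market HK$170.90 < fair 174.9167: forward underpriced → reverse cash-and-carry (short the stock, invest proceeds at r, pay the dividends, go long the forward).
Profit at T = |F_mkt − F*| = |170.90 − 174.9167| = HK$4.02 per share

HK$4.02 per share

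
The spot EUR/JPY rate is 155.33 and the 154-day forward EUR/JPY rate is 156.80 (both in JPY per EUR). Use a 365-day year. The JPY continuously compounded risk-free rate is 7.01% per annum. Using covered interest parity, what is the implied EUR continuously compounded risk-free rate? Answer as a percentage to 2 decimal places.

4.78%

F = S·e^((r_JPY − r_EUR)T) ⇒ r_EUR = r_JPY − ln(F/S)/T
ln(156.80/155.33) = 0.009419; /(154/365) = 0.022324
r_EUR = 0.0701 − 0.022324 = 0.047776
r_EUR = 4.78%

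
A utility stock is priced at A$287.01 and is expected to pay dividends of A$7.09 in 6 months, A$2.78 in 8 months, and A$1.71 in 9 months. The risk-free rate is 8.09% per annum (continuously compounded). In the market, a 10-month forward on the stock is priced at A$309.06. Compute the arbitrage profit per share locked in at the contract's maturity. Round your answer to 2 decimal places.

A$13.86 per share

PV(dividends) I = 7.09·e^(−0.0809·6/12) + 2.78·e^(−0.0809·8/12) + 1.71·e^(−0.0809·9/12) = 11.0523
Fair forward F* = (S − I)·e^(rT) = (287.01 − 11.0523)·e^0.067417 = 275.9577 × 1.069741 = 295.2033
Market A$309.06 > fair 295.2033: forward overpriced → cash-and-carry (borrow at r, buy the stock and collect the dividends, short the forward).
Profit at T = |F_mkt − F*| = |309.06 − 295.2033| = A$13.86 per share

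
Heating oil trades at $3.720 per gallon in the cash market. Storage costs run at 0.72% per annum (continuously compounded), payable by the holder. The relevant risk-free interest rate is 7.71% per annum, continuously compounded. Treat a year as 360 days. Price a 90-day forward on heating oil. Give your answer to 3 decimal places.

$3.799 per gallon

Net carry = r + u − y = 0.0771 + 0.0072 − 0.0000 = 0.0843
F = S·e^((r+u−y)T) = 3.720 · e^(0.0843 × 90/360) = 3.720 · e^0.021075
= 3.720 × 1.021299 = $3.799 per gallon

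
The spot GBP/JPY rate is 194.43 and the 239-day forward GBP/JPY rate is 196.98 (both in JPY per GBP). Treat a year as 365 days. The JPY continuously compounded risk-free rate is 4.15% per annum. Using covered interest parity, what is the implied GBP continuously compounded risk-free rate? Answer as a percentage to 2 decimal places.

F = S·e^((r_JPY − r_GBP)T) ⇒ r_GBP = r_JPY − ln(F/S)/T
ln(196.98/194.43) = 0.013030; /(239/365) = 0.019899
r_GBP = 0.0415 − 0.019899 = 0.021601
r_GBP = 2.16%

2.16%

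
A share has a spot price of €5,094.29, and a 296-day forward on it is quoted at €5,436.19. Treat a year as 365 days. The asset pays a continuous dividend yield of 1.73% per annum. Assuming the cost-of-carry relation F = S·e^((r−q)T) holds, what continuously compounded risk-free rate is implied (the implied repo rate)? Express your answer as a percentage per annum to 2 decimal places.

9.74%

From F = S·e^((r−q)T): (r − q) = ln(F/S)/T
ln(5436.19/5094.29) = ln(1.067114) = 0.064958
(r − q) = 0.064958 / (296/365) = 0.080100
r = ln(F/S)/T + q = 0.080100 + 0.0173 = 0.097400
r = 9.74%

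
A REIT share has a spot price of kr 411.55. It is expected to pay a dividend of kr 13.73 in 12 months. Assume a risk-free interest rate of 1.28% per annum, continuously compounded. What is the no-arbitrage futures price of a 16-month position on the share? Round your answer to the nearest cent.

kr 404.85

PV(dividends) I = 13.73·e^(−0.0128·12/12)
I = 13.5554
F = (S − I)·e^(rT) = (411.55 − 13.5554) · e^(0.0128·16/12)
= 397.9946 · e^0.017067 = 397.9946 × 1.017213 = kr 404.85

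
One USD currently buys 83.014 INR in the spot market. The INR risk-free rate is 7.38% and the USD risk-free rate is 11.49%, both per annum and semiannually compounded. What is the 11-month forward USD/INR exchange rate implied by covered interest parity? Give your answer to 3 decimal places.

80.080

By covered interest parity, F = S · (1+r_INR/2)^(2T) / (1+r_USD/2)^(2T)
= 83.014 × 1.068688 / 1.107838 = 83.014 × 0.964661
F = 80.080 INR per USD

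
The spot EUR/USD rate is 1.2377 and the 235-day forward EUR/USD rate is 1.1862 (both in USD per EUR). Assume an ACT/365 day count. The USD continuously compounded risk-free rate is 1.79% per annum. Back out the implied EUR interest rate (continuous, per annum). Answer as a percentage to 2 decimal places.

F = S·e^((r_USD − r_EUR)T) ⇒ r_EUR = r_USD − ln(F/S)/T
ln(1.1862/1.2377) = -0.042500; /(235/365) = -0.066011
r_EUR = 0.0179 + 0.066011 = 0.083911
r_EUR = 8.39%

8.39%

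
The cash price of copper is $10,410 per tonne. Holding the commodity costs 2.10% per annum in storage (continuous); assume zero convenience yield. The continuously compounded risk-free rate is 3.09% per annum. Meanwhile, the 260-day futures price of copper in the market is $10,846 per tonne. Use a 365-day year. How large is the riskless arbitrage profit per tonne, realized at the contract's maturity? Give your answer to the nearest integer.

$44 per tonne

Fair futures: F* = S·e^(carry·T), with carry = (r + u) = 0.0309 + 0.0210 = 0.0519
F* = 10410 · e^(0.0519 × 260/365) = 10410 · e^0.036970 = 10410 × 1.037662 = $10802.0614
Market $10846 > fair $10802.0614: forward overpriced → cash-and-carry (buy spot, short the forward).
At maturity, profit = |F_mkt − F*| = |10846 − 10802.0614| = $44 per tonne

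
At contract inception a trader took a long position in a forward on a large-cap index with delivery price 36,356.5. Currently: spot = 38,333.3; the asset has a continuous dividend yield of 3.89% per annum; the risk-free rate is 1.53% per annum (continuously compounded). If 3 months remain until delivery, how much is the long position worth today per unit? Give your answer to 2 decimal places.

Current fair forward for the remaining 3 months: F = S·e^((r − q)·T), (r − q) = 0.0153 − 0.0389 = -0.0236
F = 38333.3 · e^(-0.0236 × 3/12) = 38333.3 × 0.99411737 = 38107.7994
Value of long forward = (F − K)·e^(−rT) = (38107.7994 − 36356.5) · e^(−0.0153·3/12)
= 1751.2994 × 0.99618231 = 1744.61

1744.61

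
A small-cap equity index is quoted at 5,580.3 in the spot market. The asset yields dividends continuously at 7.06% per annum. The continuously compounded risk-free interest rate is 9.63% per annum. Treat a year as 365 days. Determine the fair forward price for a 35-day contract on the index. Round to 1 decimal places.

5,594.1

F = S·e^((r − q)T) = 5580.3 · e^((0.0963 − 0.0706) × 35/365)
= 5580.3 · e^0.002464 = 5580.3 × 1.002467
F = 5,594.1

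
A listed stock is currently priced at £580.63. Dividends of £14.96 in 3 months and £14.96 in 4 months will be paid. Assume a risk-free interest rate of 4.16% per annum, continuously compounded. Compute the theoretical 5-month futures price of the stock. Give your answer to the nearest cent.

PV(dividends) I = 14.96·e^(−0.0416·3/12) + 14.96·e^(−0.0416·4/12)
I = 14.8052 + 14.7540 = 29.5592
F = (S − I)·e^(rT) = (580.63 − 29.5592) · e^(0.0416·5/12)
= 551.0708 · e^0.017333 = 551.0708 × 1.017484 = £560.71

£560.71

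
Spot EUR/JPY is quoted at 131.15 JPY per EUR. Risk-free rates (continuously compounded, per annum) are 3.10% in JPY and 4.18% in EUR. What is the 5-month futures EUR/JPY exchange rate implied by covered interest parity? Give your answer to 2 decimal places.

F = S·e^((r_JPY − r_EUR)T) = 131.15 · e^((0.0310 − 0.0418) × 5/12)
= 131.15 · e^-0.004500 = 131.15 × 0.995510
F = 130.56 JPY per EUR

130.56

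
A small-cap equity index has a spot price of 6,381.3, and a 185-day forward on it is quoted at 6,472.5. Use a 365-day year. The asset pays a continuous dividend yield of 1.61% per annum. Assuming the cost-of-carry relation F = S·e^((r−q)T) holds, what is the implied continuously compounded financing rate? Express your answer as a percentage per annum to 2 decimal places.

4.41%

From F = S·e^((r−q)T): (r − q) = ln(F/S)/T
ln(6472.5/6381.3) = ln(1.014292) = 0.014191
(r − q) = 0.014191 / (185/365) = 0.027998
r = ln(F/S)/T + q = 0.027998 + 0.0161 = 0.044098
r = 4.41%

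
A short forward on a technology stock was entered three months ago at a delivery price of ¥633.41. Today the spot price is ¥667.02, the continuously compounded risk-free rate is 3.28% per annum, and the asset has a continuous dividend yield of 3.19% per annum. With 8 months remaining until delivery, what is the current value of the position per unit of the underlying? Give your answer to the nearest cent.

-¥33.27

Current fair forward for the remaining 8 months: F = S·e^((r − q)·T), (r − q) = 0.0328 − 0.0319 = 0.0009
F = 667.02 · e^(0.0009 × 8/12) = 667.02 × 1.000600 = 667.4202
Value of long forward = (F − K)·e^(−rT) = (667.4202 − 633.41) · e^(−0.0328·8/12)
= 34.0102 × 0.978371 = 33.27
Short position value = −(long value) = -¥33.27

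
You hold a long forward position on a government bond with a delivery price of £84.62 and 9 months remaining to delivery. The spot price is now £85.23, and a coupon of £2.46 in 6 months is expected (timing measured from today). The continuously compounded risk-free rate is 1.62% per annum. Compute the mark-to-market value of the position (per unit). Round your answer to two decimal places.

-£0.81

PV(remaining coupons) I = 2.46·e^(−0.0162·6/12) = 2.4402
Current forward F = (S − I)·e^(rT) = (85.23 − 2.4402)·e^(0.0162·9/12) = 82.7898 × 1.012224 = 83.8018
Value (long) = (F − K)·e^(−rT) = (83.8018 − 84.62) × 0.987924 = -0.8083
Value = -£0.81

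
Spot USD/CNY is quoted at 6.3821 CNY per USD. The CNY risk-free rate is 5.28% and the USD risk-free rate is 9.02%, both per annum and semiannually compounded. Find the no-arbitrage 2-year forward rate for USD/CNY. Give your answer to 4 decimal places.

By covered interest parity, F = S · (1+r_CNY/2)^(2T) / (1+r_USD/2)^(2T)
= 6.3821 × 1.109856 / 1.192975 = 6.3821 × 0.930326
F = 5.9374 CNY per USD

5.9374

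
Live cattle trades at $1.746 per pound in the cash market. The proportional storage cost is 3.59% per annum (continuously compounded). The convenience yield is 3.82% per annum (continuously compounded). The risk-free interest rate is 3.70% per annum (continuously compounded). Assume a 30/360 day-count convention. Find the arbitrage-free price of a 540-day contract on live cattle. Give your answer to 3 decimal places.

Net carry = r + u − y = 0.0370 + 0.0359 − 0.0382 = 0.0347
F = S·e^((r+u−y)T) = 1.746 · e^(0.0347 × 540/360) = 1.746 · e^0.052050
= 1.746 × 1.053428 = $1.839 per pound

$1.839 per pound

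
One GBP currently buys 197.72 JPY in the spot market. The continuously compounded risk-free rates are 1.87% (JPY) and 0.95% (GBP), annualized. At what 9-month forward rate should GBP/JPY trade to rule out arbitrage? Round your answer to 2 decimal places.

F = S·e^((r_JPY − r_GBP)T) = 197.72 · e^((0.0187 − 0.0095) × 9/12)
= 197.72 · e^0.006900 = 197.72 × 1.006924
F = 199.09 JPY per GBP

199.09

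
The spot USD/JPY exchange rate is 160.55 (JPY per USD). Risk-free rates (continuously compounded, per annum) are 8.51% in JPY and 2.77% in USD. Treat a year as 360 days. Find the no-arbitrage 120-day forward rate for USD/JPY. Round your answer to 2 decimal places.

F = S·e^((r_JPY − r_USD)T) = 160.55 · e^((0.0851 − 0.0277) × 120/360)
= 160.55 · e^0.019133 = 160.55 × 1.019317
F = 163.65 JPY per USD

163.65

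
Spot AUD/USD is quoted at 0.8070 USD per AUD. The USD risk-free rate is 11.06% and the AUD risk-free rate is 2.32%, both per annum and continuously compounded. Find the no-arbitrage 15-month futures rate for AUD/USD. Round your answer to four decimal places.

F = S·e^((r_USD − r_AUD)T) = 0.8070 · e^((0.1106 − 0.0232) × 15/12)
= 0.8070 · e^0.109250 = 0.8070 × 1.115441
F = 0.9002 USD per AUD

0.9002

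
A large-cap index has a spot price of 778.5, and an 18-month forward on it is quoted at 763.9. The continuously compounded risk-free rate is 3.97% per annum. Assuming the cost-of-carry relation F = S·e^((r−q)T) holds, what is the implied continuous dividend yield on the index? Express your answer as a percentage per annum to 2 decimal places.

5.23%

From F = S·e^((r−q)T): (r − q) = ln(F/S)/T
ln(763.9/778.5) = ln(0.981246) = -0.018932
(r − q) = -0.018932 / (18/12) = -0.012621
q = r − ln(F/S)/T = 0.0397 + 0.012621 = 0.052321
q = 5.23%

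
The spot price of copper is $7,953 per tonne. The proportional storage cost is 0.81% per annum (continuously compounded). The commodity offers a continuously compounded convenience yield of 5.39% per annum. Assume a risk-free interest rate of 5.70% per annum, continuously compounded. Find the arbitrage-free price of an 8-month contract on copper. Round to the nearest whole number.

Net carry = r + u − y = 0.0570 + 0.0081 − 0.0539 = 0.0112
F = S·e^((r+u−y)T) = 7953 · e^(0.0112 × 8/12) = 7953 · e^0.007467
= 7953 × 1.007495 = $8,013 per tonne

$8,013 per tonne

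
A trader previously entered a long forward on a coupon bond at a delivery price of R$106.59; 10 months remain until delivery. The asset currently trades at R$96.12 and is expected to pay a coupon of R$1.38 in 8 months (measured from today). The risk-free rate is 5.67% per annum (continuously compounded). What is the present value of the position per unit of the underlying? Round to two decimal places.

PV(remaining coupons) I = 1.38·e^(−0.0567·8/12) = 1.3288
Current forward F = (S − I)·e^(rT) = (96.12 − 1.3288)·e^(0.0567·10/12) = 94.7912 × 1.048384 = 99.3776
Value (long) = (F − K)·e^(−rT) = (99.3776 − 106.59) × 0.953849 = -6.8795
Value = -R$6.88

-R$6.88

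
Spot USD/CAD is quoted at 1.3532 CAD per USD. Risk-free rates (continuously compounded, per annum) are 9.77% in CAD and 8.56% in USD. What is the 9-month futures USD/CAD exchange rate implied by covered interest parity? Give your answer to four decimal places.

F = S·e^((r_CAD − r_USD)T) = 1.3532 · e^((0.0977 − 0.0856) × 9/12)
= 1.3532 · e^0.009075 = 1.3532 × 1.009116
F = 1.3655 CAD per USD

1.3655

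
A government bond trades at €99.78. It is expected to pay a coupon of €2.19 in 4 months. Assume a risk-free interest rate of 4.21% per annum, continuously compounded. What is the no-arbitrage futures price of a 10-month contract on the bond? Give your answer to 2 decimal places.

€101.11

PV(coupons) I = 2.19·e^(−0.0421·4/12)
I = 2.1595
F = (S − I)·e^(rT) = (99.78 − 2.1595) · e^(0.0421·10/12)
= 97.6205 · e^0.035083 = 97.6205 × 1.035706 = €101.11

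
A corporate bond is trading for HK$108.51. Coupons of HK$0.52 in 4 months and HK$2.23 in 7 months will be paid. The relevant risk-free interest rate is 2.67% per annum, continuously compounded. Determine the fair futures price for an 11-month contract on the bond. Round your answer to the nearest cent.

PV(coupons) I = 0.52·e^(−0.0267·4/12) + 2.23·e^(−0.0267·7/12)
I = 0.5154 + 2.1955 = 2.7109
F = (S − I)·e^(rT) = (108.51 − 2.7109) · e^(0.0267·11/12)
= 105.7991 · e^0.024475 = 105.7991 × 1.024777 = HK$108.42

HK$108.42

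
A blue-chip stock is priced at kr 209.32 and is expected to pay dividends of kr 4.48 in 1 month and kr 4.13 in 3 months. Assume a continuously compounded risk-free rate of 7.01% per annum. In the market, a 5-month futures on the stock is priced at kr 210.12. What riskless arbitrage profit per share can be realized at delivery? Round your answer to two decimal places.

kr 3.36 per share

PV(dividends) I = 4.48·e^(−0.0701·1/12) + 4.13·e^(−0.0701·3/12) = 8.5122
Fair futures F* = (S − I)·e^(rT) = (209.32 − 8.5122)·e^0.029208 = 200.8078 × 1.029639 = 206.7595
Market kr 210.12 > fair 206.7595: forward overpriced → cash-and-carry (borrow at r, buy the stock and collect the dividends, short the forward).
Profit at T = |F_mkt − F*| = |210.12 − 206.7595| = kr 3.36 per share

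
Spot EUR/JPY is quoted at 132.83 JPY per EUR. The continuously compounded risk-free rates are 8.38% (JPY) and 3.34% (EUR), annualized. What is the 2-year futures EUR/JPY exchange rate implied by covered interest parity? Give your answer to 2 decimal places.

146.92

F = S·e^((r_JPY − r_EUR)T) = 132.83 · e^((0.0838 − 0.0334) × 2)
= 132.83 · e^0.100800 = 132.83 × 1.106055
F = 146.92 JPY per EUR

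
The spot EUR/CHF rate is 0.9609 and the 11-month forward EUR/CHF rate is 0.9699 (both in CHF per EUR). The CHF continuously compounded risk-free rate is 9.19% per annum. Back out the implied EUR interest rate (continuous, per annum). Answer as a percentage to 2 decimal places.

8.17%

F = S·e^((r_CHF − r_EUR)T) ⇒ r_EUR = r_CHF − ln(F/S)/T
ln(0.9699/0.9609) = 0.009323; /(11/12) = 0.010171
r_EUR = 0.0919 − 0.010171 = 0.081729
r_EUR = 8.17%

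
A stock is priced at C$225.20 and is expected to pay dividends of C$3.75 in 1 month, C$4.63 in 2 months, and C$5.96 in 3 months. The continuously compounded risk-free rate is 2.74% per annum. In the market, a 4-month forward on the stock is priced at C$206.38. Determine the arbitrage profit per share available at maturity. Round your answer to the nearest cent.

PV(dividends) I = 3.75·e^(−0.0274·1/12) + 4.63·e^(−0.0274·2/12) + 5.96·e^(−0.0274·3/12) = 14.2697
Fair forward F* = (S − I)·e^(rT) = (225.20 − 14.2697)·e^0.009133 = 210.9303 × 1.009175 = 212.8656
Market C$206.38 < fair 212.8656: forward underpriced → reverse cash-and-carry (short the stock, invest proceeds at r, pay the dividends, go long the forward).
Profit at T = |F_mkt − F*| = |206.38 − 212.8656| = C$6.49 per share

C$6.49 per share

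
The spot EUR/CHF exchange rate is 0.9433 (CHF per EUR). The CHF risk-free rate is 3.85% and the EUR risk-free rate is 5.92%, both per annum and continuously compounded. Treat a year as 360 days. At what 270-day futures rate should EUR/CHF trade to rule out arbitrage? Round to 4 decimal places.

F = S·e^((r_CHF − r_EUR)T) = 0.9433 · e^((0.0385 − 0.0592) × 270/360)
= 0.9433 · e^-0.015525 = 0.9433 × 0.984595
F = 0.9288 CHF per EUR

0.9288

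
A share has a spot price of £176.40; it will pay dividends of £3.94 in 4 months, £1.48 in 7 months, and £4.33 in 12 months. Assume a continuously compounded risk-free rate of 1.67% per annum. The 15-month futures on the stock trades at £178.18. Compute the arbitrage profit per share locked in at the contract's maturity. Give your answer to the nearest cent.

PV(dividends) I = 3.94·e^(−0.0167·4/12) + 1.48·e^(−0.0167·7/12) + 4.33·e^(−0.0167·12/12) = 9.6421
Fair futures F* = (S − I)·e^(rT) = (176.40 − 9.6421)·e^0.020875 = 166.7579 × 1.021094 = 170.2755
Market £178.18 > fair 170.2755: forward overpriced → cash-and-carry (borrow at r, buy the stock and collect the dividends, short the forward).
Profit at T = |F_mkt − F*| = |178.18 − 170.2755| = £7.90 per share

£7.90 per share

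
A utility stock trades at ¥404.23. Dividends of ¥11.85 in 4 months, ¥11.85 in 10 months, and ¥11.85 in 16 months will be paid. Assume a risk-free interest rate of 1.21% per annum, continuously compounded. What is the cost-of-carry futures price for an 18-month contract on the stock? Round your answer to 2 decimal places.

PV(dividends) I = 11.85·e^(−0.0121·4/12) + 11.85·e^(−0.0121·10/12) + 11.85·e^(−0.0121·16/12)
I = 11.8023 + 11.7311 + 11.6604 = 35.1938
F = (S − I)·e^(rT) = (404.23 − 35.1938) · e^(0.0121·18/12)
= 369.0362 · e^0.018150 = 369.0362 × 1.018316 = ¥375.80

¥375.80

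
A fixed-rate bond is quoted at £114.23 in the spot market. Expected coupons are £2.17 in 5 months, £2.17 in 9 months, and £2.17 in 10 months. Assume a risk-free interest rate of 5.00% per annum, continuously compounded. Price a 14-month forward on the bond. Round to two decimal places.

£114.42

PV(coupons) I = 2.17·e^(−0.0500·5/12) + 2.17·e^(−0.0500·9/12) + 2.17·e^(−0.0500·10/12)
I = 2.1253 + 2.0901 + 2.0814 = 6.2968
F = (S − I)·e^(rT) = (114.23 − 6.2968) · e^(0.0500·14/12)
= 107.9332 · e^0.058333 = 107.9332 × 1.060068 = £114.42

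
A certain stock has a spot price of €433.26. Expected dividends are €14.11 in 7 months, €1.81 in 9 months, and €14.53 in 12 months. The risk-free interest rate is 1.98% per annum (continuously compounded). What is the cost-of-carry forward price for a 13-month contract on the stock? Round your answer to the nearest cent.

€412.03

PV(dividends) I = 14.11·e^(−0.0198·7/12) + 1.81·e^(−0.0198·9/12) + 14.53·e^(−0.0198·12/12)
I = 13.9480 + 1.7833 + 14.2451 = 29.9764
F = (S − I)·e^(rT) = (433.26 − 29.9764) · e^(0.0198·13/12)
= 403.2836 · e^0.021450 = 403.2836 × 1.021682 = €412.03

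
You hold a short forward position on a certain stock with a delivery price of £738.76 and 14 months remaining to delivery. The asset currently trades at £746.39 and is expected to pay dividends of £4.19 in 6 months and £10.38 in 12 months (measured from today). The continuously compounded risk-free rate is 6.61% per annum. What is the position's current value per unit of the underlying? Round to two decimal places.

-£48.69

PV(remaining dividends) I = 4.19·e^(−0.0661·6/12) + 10.38·e^(−0.0661·12/12) = 13.7699
Current forward F = (S − I)·e^(rT) = (746.39 − 13.7699)·e^(0.0661·14/12) = 732.6201 × 1.080168 = 791.3528
Value (long) = (F − K)·e^(−rT) = (791.3528 − 738.76) × 0.925782 = 48.6895
Short position value = −(long value) = -£48.69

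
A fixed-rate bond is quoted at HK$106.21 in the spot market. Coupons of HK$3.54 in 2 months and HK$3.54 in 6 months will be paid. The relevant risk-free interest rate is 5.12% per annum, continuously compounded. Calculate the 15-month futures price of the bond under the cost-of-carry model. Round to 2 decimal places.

HK$105.81

PV(coupons) I = 3.54·e^(−0.0512·2/12) + 3.54·e^(−0.0512·6/12)
I = 3.5099 + 3.4505 = 6.9604
F = (S − I)·e^(rT) = (106.21 − 6.9604) · e^(0.0512·15/12)
= 99.2496 · e^0.064000 = 99.2496 × 1.066092 = HK$105.81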